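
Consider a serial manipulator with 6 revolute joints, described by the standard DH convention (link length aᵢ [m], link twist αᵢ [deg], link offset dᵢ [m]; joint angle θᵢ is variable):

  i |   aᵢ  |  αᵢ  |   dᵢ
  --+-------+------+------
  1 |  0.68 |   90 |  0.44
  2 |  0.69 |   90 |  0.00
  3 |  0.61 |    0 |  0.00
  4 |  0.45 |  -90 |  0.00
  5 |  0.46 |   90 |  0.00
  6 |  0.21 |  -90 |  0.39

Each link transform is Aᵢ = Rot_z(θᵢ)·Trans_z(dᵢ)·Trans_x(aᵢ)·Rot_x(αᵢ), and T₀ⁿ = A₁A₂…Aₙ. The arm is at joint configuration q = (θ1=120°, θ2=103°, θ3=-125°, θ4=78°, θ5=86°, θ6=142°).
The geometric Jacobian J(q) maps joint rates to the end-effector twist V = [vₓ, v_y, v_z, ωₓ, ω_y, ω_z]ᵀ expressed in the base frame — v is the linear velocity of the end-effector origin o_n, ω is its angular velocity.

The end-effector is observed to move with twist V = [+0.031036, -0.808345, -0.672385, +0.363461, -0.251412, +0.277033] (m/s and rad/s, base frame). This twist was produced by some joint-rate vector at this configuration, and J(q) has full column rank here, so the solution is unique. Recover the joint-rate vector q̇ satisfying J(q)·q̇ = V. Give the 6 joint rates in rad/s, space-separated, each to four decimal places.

o_n = [-0.9961, -0.3550, 1.3748]
J₁: ẑ×o_n = [0.3550, -0.9961, 0.0000], ω = ẑ
J2: z=[0.8660, 0.5000, 0.0000] o=[-0.3400, 0.5889, 0.4400] → [0.4674, -0.8095, -0.4894, 0.8660, 0.5000, 0.0000]
J3: z=[-0.4872, 0.8438, 0.2250] o=[-0.2624, 0.4545, 1.1123] → [0.4036, -0.0372, 1.0135, -0.4872, 0.8438, 0.2250]
J4: z=[-0.4872, 0.8438, 0.2250] o=[-0.7345, 0.2728, 0.7714] → [0.6504, 0.2351, 0.5266, -0.4872, 0.8438, 0.2250]
J5: z=[0.6729, 0.1985, 0.7126] o=[-0.9850, 0.0485, 1.0704] → [0.3480, -0.2127, -0.2693, 0.6729, 0.1985, 0.7126]
J6: z=[-0.5893, -0.4385, 0.6786] o=[-0.7793, -0.3548, 0.9885] → [-0.1692, 0.0805, -0.0949, -0.5893, -0.4385, 0.6786]
q̇ = J⁺·V = [0.2280, 0.8000, -0.1960, -0.2200, -0.3160, 0.5420]

0.2280 0.8000 -0.1960 -0.2200 -0.3160 0.5420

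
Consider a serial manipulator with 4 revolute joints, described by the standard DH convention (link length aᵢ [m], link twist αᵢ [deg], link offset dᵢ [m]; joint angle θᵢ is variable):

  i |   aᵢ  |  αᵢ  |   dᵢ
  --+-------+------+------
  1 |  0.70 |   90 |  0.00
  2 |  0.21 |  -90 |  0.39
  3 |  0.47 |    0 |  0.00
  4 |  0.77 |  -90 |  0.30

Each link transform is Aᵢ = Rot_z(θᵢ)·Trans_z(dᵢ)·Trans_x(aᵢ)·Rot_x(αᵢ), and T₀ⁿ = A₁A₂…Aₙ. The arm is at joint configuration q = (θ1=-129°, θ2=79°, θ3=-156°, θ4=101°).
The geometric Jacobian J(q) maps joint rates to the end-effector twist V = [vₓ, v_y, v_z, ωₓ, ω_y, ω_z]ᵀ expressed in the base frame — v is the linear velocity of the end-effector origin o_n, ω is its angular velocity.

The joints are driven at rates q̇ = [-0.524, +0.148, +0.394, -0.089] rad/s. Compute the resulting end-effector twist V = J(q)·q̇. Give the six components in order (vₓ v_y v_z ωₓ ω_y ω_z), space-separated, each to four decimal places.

o_n = [-1.2237, 0.4146, 0.2754]
J₁: ẑ×o_n = [-0.4146, -1.2237, 0.0000], ω = ẑ
J2: z=[-0.7771, 0.6293, 0.0000] o=[-0.4405, -0.5440, 0.0000] → [0.1733, 0.2141, -0.2521, -0.7771, 0.6293, 0.0000]
J3: z=[0.6178, 0.7629, 0.1908] o=[-0.7688, -0.3297, 0.2061] → [-0.0891, -0.1296, 0.8068, 0.6178, 0.7629, 0.1908]
J4: z=[0.6178, 0.7629, 0.1908] o=[-0.8658, -0.1457, -0.2153] → [0.2675, -0.3715, 0.6192, 0.6178, 0.7629, 0.1908]
V = J·q̇ = [0.1840, 0.6549, 0.2255, 0.0734, 0.3258, -0.4658]

0.1840 0.6549 0.2255 0.0734 0.3258 -0.4658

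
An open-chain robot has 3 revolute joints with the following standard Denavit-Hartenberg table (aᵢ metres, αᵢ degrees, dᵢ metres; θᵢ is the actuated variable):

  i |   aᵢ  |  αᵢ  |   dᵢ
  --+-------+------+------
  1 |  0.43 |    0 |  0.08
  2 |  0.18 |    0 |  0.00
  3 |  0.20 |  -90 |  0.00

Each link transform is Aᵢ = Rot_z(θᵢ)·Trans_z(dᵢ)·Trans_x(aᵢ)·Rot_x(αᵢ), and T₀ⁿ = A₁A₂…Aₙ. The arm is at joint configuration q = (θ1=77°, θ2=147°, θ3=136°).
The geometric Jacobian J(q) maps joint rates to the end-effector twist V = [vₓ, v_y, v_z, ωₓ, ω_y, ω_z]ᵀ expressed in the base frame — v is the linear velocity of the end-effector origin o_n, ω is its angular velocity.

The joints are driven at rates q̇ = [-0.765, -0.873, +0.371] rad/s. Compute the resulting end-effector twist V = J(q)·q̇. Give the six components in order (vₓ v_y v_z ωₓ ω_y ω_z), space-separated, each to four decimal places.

o_n = [0.1672, 0.2939, 0.0800]
J₁: ẑ×o_n = [-0.2939, 0.1672, 0.0000], ω = ẑ
J2: z=[0.0000, 0.0000, 1.0000] o=[0.0967, 0.4190, 0.0800] → [0.1250, 0.0705, -0.0000, 0.0000, 0.0000, 1.0000]
J3: z=[0.0000, 0.0000, 1.0000] o=[-0.0328, 0.2939, 0.0800] → [0.0000, 0.2000, 0.0000, 0.0000, 0.0000, 1.0000]
V = J·q̇ = [0.1157, -0.1153, 0.0000, 0.0000, 0.0000, -1.2670]

0.1157 -0.1153 0.0000 0.0000 0.0000 -1.2670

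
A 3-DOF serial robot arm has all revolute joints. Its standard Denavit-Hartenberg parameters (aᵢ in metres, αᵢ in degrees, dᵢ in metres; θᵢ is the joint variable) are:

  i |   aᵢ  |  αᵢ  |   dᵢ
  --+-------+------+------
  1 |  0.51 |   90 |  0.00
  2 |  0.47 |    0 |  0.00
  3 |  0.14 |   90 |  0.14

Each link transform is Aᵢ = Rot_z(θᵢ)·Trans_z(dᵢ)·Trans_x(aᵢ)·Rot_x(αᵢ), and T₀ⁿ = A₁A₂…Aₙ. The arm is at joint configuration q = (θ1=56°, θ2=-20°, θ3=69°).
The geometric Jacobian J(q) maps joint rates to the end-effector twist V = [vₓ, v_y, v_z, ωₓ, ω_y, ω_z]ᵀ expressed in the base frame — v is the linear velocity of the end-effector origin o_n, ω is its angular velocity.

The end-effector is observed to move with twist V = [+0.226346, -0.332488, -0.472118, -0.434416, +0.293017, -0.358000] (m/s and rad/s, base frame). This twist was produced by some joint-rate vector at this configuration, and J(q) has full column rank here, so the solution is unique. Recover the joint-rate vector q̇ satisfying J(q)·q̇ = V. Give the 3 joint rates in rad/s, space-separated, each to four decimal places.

o_n = [0.6996, 0.7868, -0.0551]
J₁: ẑ×o_n = [-0.7868, 0.6996, 0.0000], ω = ẑ
J2: z=[0.8290, -0.5592, 0.0000] o=[0.2852, 0.4228, 0.0000] → [0.0308, 0.0457, 0.5335, 0.8290, -0.5592, 0.0000]
J3: z=[0.8290, -0.5592, 0.0000] o=[0.5322, 0.7890, -0.1607] → [-0.0591, -0.0876, 0.0918, 0.8290, -0.5592, 0.0000]
q̇ = J⁺·V = [-0.3580, -0.9600, 0.4360]

-0.3580 -0.9600 0.4360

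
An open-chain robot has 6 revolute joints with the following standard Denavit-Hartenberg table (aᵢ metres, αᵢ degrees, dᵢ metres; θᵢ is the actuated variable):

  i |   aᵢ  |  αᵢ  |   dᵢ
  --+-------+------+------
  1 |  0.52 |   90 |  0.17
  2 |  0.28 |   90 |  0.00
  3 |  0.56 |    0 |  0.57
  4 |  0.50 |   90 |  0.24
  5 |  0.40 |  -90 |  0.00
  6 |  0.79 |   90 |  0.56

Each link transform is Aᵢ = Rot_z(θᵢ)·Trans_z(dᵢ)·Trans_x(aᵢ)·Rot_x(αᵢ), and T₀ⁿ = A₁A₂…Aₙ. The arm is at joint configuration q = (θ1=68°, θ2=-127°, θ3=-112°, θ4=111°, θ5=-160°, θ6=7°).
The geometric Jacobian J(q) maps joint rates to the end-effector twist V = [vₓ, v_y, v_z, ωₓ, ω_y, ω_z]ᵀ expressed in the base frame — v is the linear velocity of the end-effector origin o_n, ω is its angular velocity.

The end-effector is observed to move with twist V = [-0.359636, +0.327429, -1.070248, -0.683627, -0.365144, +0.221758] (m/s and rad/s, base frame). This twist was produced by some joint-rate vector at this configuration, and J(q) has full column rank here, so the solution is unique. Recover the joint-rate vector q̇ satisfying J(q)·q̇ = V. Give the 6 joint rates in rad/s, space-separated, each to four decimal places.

-0.6590 0.1130 0.9030 -0.8180 0.6160 -0.9790

o_n = [-0.0756, 0.9224, 0.3759]
J₁: ẑ×o_n = [-0.9224, -0.0756, 0.0000], ω = ẑ
J2: z=[0.9272, -0.3746, 0.0000] o=[0.1948, 0.4821, 0.1700] → [-0.0771, -0.1909, 0.3070, 0.9272, -0.3746, 0.0000]
J3: z=[-0.2992, -0.7405, 0.6018] o=[0.1317, 0.3259, -0.0536] → [-0.6771, 0.0038, -0.3319, -0.2992, -0.7405, 0.6018]
J4: z=[-0.2992, -0.7405, 0.6018] o=[-0.4730, 0.2154, 0.4570] → [-0.3655, 0.2149, 0.0827, -0.2992, -0.7405, 0.6018]
J5: z=[-0.9231, 0.3843, 0.0139] o=[-0.6656, -0.2380, 0.2021] → [0.0506, 0.1687, -1.2980, -0.9231, 0.3843, 0.0139]
J6: z=[0.1985, 0.5072, -0.8386] o=[-0.5338, 0.0705, 0.4199] → [0.6921, -0.3756, -0.0634, 0.1985, 0.5072, -0.8386]
q̇ = J⁺·V = [-0.6590, 0.1130, 0.9030, -0.8180, 0.6160, -0.9790]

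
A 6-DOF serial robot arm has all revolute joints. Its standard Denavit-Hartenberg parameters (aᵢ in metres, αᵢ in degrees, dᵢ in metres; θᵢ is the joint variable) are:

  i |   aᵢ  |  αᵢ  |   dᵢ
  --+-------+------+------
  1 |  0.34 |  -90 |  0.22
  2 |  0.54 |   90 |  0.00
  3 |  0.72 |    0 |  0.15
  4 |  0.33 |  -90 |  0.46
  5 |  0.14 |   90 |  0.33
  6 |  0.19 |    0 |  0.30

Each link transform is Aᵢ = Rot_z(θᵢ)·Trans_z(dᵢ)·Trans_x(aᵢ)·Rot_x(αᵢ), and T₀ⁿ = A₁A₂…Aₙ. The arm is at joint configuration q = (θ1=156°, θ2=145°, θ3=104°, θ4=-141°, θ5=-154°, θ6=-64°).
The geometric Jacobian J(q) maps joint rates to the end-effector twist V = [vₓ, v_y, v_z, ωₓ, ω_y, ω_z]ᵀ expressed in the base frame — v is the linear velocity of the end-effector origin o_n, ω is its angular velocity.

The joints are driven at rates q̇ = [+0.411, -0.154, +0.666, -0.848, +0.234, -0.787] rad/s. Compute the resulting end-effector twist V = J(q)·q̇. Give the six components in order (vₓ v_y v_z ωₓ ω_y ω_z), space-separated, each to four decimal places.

o_n = [-0.5325, -0.6683, -0.4028]
J₁: ẑ×o_n = [0.6683, -0.5325, 0.0000], ω = ẑ
J2: z=[-0.4067, -0.9135, 0.0000] o=[-0.3106, 0.1383, 0.2200] → [0.5689, -0.2533, 0.1253, -0.4067, -0.9135, 0.0000]
J3: z=[-0.5240, 0.2333, -0.8192] o=[0.0935, -0.0416, -0.0897] → [-0.5864, 0.3488, 0.4744, -0.5240, 0.2333, -0.8192]
J4: z=[-0.5240, 0.2333, -0.8192] o=[-0.3996, -0.5868, -0.1127] → [-0.1344, -0.0431, 0.0737, -0.5240, 0.2333, -0.8192]
J5: z=[0.1255, -0.9301, -0.3452] o=[-0.3626, -0.3859, -0.6407] → [-0.3188, 0.0288, -0.1934, 0.1255, -0.9301, -0.3452]
J6: z=[0.1017, -0.3340, 0.9371] o=[-0.4594, -0.7142, -0.7472] → [-0.1581, -0.1035, -0.0198, 0.1017, -0.3340, 0.9371]
V = J·q̇ = [-0.0397, 0.1772, 0.2044, 0.1074, 0.1435, -0.2582]

-0.0397 0.1772 0.2044 0.1074 0.1435 -0.2582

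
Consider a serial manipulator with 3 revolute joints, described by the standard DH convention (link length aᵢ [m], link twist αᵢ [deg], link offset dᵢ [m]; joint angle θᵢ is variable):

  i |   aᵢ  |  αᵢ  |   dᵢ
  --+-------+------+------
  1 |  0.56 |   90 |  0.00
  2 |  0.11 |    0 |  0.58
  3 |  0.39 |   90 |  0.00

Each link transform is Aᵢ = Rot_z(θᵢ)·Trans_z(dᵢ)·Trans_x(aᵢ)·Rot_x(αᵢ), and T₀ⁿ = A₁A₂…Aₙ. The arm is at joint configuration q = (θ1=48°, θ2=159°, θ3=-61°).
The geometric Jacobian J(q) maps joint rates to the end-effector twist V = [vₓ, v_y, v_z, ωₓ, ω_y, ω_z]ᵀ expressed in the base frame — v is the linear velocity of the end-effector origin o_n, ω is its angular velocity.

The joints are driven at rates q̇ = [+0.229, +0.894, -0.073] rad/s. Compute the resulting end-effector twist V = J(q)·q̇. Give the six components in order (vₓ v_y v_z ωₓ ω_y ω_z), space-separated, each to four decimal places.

o_n = [0.7007, -0.0886, 0.4256]
J₁: ẑ×o_n = [0.0886, 0.7007, -0.0000], ω = ẑ
J2: z=[0.7431, -0.6691, 0.0000] o=[0.3747, 0.4162, 0.0000] → [-0.2848, -0.3163, -0.1570, 0.7431, -0.6691, 0.0000]
J3: z=[0.7431, -0.6691, 0.0000] o=[0.7370, -0.0483, 0.0394] → [-0.2584, -0.2870, -0.0543, 0.7431, -0.6691, 0.0000]
V = J·q̇ = [-0.2155, -0.1014, -0.1364, 0.6101, -0.5494, 0.2290]

-0.2155 -0.1014 -0.1364 0.6101 -0.5494 0.2290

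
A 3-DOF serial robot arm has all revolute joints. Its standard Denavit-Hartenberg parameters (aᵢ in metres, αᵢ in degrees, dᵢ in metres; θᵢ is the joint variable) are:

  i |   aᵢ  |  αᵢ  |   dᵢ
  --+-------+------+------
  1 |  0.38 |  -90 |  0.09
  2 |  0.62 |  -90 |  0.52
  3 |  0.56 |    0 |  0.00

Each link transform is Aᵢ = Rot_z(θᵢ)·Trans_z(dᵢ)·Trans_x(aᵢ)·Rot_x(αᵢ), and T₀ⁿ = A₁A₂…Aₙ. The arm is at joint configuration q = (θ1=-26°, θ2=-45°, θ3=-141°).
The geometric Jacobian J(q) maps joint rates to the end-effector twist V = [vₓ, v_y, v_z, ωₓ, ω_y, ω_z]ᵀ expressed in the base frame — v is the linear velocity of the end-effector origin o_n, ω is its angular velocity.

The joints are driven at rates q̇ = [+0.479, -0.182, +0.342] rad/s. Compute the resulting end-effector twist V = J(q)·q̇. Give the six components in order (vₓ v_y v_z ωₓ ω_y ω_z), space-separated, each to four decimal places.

o_n = [0.8414, 0.5603, 0.2207]
J₁: ẑ×o_n = [-0.5603, 0.8414, 0.0000], ω = ẑ
J2: z=[0.4384, 0.8988, 0.0000] o=[0.3415, -0.1666, 0.0900] → [0.1174, -0.0573, -0.1307, 0.4384, 0.8988, 0.0000]
J3: z=[0.6355, -0.3100, -0.7071] o=[0.9635, 0.1086, 0.5284] → [0.4148, 0.2819, 0.2492, 0.6355, -0.3100, -0.7071]
V = J·q̇ = [-0.1479, 0.5099, 0.1090, 0.1376, -0.2696, 0.2372]

-0.1479 0.5099 0.1090 0.1376 -0.2696 0.2372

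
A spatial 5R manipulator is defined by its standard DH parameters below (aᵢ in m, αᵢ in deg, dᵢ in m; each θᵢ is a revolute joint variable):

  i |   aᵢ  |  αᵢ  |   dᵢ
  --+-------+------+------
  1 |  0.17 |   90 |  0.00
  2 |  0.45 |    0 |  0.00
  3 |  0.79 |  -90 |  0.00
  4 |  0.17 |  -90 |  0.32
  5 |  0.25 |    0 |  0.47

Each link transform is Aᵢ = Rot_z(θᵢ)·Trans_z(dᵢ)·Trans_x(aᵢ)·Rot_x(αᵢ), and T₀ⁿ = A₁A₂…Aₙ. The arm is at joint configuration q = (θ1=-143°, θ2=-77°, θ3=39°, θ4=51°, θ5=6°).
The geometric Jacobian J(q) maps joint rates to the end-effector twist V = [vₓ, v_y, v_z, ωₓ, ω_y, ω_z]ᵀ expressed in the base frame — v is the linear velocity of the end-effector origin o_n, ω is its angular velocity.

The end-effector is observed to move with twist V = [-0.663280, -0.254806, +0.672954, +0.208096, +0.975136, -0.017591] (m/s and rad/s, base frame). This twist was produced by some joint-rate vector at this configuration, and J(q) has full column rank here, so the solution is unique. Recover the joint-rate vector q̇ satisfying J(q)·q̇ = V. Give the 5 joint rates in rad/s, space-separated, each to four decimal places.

o_n = [-0.4204, -1.0945, -0.6306]
J₁: ẑ×o_n = [1.0945, -0.4204, 0.0000], ω = ẑ
J2: z=[-0.6018, 0.7986, 0.0000] o=[-0.1358, -0.1023, 0.0000] → [-0.5036, -0.3795, 0.8245, -0.6018, 0.7986, 0.0000]
J3: z=[-0.6018, 0.7986, 0.0000] o=[-0.2166, -0.1632, -0.4385] → [-0.1534, -0.1156, 0.7232, -0.6018, 0.7986, 0.0000]
J4: z=[-0.4917, -0.3705, 0.7880] o=[-0.7138, -0.5379, -0.9248] → [0.3296, 0.3759, 0.3824, -0.4917, -0.3705, 0.7880]
J5: z=[0.8678, -0.1340, 0.4785] o=[-0.8589, -0.8127, -0.7385] → [0.1204, 0.1161, -0.1858, 0.8678, -0.1340, 0.4785]
q̇ = J⁺·V = [-0.2100, 0.7200, 0.5100, -0.3120, 0.9160]

-0.2100 0.7200 0.5100 -0.3120 0.9160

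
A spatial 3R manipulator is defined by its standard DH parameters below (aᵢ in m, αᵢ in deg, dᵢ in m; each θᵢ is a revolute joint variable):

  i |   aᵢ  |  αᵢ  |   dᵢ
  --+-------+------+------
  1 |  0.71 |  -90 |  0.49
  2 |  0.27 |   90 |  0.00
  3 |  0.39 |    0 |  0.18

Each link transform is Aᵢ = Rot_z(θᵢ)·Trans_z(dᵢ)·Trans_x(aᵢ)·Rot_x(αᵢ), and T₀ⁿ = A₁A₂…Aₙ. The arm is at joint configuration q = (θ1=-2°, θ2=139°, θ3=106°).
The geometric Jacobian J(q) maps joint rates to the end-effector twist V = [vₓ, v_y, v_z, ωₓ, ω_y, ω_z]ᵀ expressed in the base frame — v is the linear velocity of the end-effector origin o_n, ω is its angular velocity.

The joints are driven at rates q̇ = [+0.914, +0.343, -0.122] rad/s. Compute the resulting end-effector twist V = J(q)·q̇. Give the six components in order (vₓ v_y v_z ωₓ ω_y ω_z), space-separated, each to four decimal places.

o_n = [0.7181, 0.3500, 0.2475]
J₁: ẑ×o_n = [-0.3500, 0.7181, 0.0000], ω = ẑ
J2: z=[0.0349, 0.9994, 0.0000] o=[0.7096, -0.0248, 0.4900] → [-0.2423, 0.0085, 0.0046, 0.0349, 0.9994, 0.0000]
J3: z=[0.6557, -0.0229, -0.7547] o=[0.5059, -0.0177, 0.3129] → [0.2790, -0.1173, 0.2460, 0.6557, -0.0229, -0.7547]
V = J·q̇ = [-0.4371, 0.6736, -0.0284, -0.0680, 0.3456, 1.0061]

-0.4371 0.6736 -0.0284 -0.0680 0.3456 1.0061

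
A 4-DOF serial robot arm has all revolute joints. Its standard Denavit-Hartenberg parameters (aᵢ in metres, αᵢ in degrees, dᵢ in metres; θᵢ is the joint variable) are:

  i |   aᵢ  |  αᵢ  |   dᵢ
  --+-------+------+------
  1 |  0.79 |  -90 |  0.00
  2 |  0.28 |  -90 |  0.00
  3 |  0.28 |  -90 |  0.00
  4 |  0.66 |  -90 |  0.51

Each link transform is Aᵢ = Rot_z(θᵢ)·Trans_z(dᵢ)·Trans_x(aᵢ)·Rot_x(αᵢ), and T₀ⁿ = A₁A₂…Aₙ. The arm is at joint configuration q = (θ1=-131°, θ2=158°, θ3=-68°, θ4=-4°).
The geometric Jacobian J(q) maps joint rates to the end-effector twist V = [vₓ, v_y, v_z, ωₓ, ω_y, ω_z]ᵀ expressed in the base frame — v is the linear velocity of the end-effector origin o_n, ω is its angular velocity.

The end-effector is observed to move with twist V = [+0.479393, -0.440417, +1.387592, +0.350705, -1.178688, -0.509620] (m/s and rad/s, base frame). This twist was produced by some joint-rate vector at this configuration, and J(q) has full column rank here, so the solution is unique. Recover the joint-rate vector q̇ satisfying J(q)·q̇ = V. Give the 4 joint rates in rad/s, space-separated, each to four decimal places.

o_n = [0.6773, -0.2559, -0.3710]
J₁: ẑ×o_n = [0.2559, 0.6773, -0.0000], ω = ẑ
J2: z=[0.7547, -0.6561, 0.0000] o=[-0.5183, -0.5962, 0.0000] → [0.2434, 0.2800, 1.0412, 0.7547, -0.6561, 0.0000]
J3: z=[0.2458, 0.2827, 0.9272] o=[-0.3480, -0.4003, -0.1049] → [-0.2091, 1.0160, -0.2544, 0.2458, 0.2827, 0.9272]
J4: z=[0.2813, 0.8946, -0.3473] o=[-0.0882, -0.4972, -0.1442] → [-0.1191, -0.2021, -0.6169, 0.2813, 0.8946, -0.3473]
q̇ = J⁺·V = [0.1450, 0.8900, -0.8540, -0.3950]

0.1450 0.8900 -0.8540 -0.3950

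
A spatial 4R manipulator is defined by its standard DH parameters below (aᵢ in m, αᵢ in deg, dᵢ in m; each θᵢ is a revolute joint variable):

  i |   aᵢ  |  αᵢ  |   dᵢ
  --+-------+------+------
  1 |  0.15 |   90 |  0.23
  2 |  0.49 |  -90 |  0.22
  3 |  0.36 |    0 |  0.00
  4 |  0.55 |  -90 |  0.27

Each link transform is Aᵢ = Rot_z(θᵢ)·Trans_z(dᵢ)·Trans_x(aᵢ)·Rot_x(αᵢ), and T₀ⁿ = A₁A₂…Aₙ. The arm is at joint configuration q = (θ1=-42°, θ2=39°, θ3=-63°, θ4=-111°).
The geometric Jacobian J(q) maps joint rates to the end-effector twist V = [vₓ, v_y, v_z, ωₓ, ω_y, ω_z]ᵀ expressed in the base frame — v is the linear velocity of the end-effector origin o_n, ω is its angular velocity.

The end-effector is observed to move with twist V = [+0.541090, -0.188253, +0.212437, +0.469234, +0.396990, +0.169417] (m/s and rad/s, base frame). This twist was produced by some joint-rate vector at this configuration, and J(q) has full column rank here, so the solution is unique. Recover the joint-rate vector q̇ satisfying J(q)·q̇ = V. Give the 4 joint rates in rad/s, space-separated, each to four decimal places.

o_n = [-0.3536, -0.4866, 0.5068]
J₁: ẑ×o_n = [0.4866, -0.3536, 0.0000], ω = ẑ
J2: z=[-0.6691, -0.7431, 0.0000] o=[0.1115, -0.1004, 0.2300] → [-0.2057, 0.1852, -0.0872, -0.6691, -0.7431, 0.0000]
J3: z=[-0.4677, 0.4211, 0.7771] o=[0.2473, -0.5187, 0.5384] → [-0.0382, -0.4817, 0.2380, -0.4677, 0.4211, 0.7771]
J4: z=[-0.4677, 0.4211, 0.7771] o=[0.1270, -0.8420, 0.6412] → [-0.3328, -0.4364, 0.0362, -0.4677, 0.4211, 0.7771]
q̇ = J⁺·V = [0.2720, -0.6090, 0.8130, -0.9450]

0.2720 -0.6090 0.8130 -0.9450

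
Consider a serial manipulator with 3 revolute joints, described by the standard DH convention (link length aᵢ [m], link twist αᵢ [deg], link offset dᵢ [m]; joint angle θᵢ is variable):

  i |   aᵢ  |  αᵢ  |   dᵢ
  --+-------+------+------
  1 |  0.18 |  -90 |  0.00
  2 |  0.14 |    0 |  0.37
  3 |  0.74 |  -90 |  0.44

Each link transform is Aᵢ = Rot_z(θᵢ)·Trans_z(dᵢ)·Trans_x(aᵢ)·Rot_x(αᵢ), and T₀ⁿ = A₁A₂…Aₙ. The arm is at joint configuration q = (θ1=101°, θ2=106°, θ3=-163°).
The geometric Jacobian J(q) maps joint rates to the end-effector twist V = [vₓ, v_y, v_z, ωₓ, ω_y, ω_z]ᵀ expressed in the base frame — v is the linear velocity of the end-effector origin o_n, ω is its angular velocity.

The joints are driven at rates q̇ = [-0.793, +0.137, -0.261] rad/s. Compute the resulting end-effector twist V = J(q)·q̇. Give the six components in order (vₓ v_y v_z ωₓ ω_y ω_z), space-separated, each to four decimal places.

0.3195 0.6193 0.0553 0.1217 0.0237 -0.7930

o_n = [-0.8990, 0.3799, 0.4860]
J₁: ẑ×o_n = [-0.3799, -0.8990, 0.0000], ω = ẑ
J2: z=[-0.9816, -0.1908, 0.0000] o=[-0.0343, 0.1767, 0.0000] → [-0.0927, 0.4771, -0.3644, -0.9816, -0.1908, 0.0000]
J3: z=[-0.9816, -0.1908, 0.0000] o=[-0.3902, 0.0682, -0.1346] → [-0.1184, 0.6092, -0.4030, -0.9816, -0.1908, 0.0000]
V = J·q̇ = [0.3195, 0.6193, 0.0553, 0.1217, 0.0237, -0.7930]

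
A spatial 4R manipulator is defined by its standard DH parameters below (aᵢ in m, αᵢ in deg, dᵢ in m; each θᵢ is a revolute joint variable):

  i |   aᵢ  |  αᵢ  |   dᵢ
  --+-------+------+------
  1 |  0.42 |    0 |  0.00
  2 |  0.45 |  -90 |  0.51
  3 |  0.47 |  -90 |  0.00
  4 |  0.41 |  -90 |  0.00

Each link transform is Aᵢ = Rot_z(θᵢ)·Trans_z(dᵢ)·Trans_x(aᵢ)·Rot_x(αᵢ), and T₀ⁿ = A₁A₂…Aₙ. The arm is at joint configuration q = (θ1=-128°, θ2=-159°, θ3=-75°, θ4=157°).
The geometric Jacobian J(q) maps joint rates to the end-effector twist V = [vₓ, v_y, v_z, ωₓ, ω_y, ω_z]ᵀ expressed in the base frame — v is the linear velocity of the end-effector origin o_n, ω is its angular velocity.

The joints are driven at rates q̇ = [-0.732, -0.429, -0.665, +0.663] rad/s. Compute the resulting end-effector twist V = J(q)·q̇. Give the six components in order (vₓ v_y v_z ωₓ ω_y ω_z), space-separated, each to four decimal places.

o_n = [0.0332, 0.0755, 0.5994]
J₁: ẑ×o_n = [-0.0755, 0.0332, 0.0000], ω = ẑ
J2: z=[0.0000, 0.0000, 1.0000] o=[-0.2586, -0.3310, 0.0000] → [-0.4064, 0.2918, 0.0000, 0.0000, 0.0000, 1.0000]
J3: z=[-0.9563, 0.2924, 0.0000] o=[-0.1270, 0.0994, 0.5100] → [0.0261, 0.0855, -0.0240, -0.9563, 0.2924, 0.0000]
J4: z=[0.2824, 0.9237, -0.2588] o=[-0.0914, 0.2157, 0.9640] → [-0.3730, 0.0707, -0.1547, 0.2824, 0.9237, -0.2588]
V = J·q̇ = [-0.0351, -0.1595, -0.0867, 0.8232, 0.4180, -1.3326]

-0.0351 -0.1595 -0.0867 0.8232 0.4180 -1.3326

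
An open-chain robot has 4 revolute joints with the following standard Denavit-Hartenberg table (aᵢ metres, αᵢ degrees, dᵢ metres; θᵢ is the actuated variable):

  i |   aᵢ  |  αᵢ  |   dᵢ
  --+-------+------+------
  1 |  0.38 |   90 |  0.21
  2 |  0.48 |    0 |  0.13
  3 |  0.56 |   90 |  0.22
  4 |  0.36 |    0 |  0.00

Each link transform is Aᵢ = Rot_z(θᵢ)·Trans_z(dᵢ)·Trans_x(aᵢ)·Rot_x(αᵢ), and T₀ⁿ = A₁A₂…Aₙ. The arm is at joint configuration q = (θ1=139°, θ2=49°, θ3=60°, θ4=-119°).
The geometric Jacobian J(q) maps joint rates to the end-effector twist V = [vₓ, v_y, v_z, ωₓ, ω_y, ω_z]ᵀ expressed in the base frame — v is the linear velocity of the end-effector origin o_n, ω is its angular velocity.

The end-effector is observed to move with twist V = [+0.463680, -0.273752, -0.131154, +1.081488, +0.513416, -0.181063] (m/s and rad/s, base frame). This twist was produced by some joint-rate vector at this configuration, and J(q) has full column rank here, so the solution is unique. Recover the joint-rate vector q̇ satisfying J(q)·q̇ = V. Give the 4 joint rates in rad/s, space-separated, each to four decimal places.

o_n = [-0.4067, 0.4001, 0.9367]
J₁: ẑ×o_n = [-0.4001, -0.4067, 0.0000], ω = ẑ
J2: z=[0.6561, 0.7547, 0.0000] o=[-0.2868, 0.2493, 0.2100] → [0.5485, -0.4768, 0.1894, 0.6561, 0.7547, 0.0000]
J3: z=[0.6561, 0.7547, 0.0000] o=[-0.4392, 0.5540, 0.5723] → [0.2751, -0.2391, -0.1255, 0.6561, 0.7547, 0.0000]
J4: z=[-0.7136, 0.6203, 0.3256] o=[-0.1572, 0.6004, 1.1018] → [-0.0371, -0.1990, 0.2977, -0.7136, 0.6203, 0.3256]
q̇ = J⁺·V = [-0.0160, 0.5000, 0.5970, -0.5070]

-0.0160 0.5000 0.5970 -0.5070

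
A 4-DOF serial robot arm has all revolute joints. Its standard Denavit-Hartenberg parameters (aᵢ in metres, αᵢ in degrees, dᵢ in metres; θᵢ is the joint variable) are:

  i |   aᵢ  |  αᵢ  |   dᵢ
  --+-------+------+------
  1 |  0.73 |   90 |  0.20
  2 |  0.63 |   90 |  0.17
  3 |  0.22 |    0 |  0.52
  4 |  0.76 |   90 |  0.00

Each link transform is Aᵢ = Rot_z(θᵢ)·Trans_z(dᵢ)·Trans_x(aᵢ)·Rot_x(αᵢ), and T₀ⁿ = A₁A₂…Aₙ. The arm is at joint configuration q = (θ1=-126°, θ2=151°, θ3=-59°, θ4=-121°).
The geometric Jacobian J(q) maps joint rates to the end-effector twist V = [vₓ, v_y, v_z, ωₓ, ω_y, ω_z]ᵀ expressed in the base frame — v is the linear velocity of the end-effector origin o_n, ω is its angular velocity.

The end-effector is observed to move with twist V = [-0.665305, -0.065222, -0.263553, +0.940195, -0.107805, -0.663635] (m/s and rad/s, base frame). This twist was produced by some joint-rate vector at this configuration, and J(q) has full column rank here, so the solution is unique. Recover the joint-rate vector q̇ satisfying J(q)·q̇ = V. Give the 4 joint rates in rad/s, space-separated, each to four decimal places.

0.1760 -0.8240 -0.4790 -0.4810

o_n = [-0.5708, -0.8173, 0.6467]
J₁: ẑ×o_n = [0.8173, -0.5708, 0.0000], ω = ẑ
J2: z=[-0.8090, 0.5878, 0.0000] o=[-0.4291, -0.5906, 0.2000] → [0.2626, 0.3614, 0.2667, -0.8090, 0.5878, 0.0000]
J3: z=[-0.2850, -0.3922, 0.8746] o=[-0.2427, -0.0449, 0.5054] → [0.6201, -0.2467, 0.0914, -0.2850, -0.3922, 0.8746]
J4: z=[-0.2850, -0.3922, 0.8746] o=[-0.1801, -0.2795, 1.0152] → [0.6149, -0.4467, -0.0000, -0.2850, -0.3922, 0.8746]
q̇ = J⁺·V = [0.1760, -0.8240, -0.4790, -0.4810]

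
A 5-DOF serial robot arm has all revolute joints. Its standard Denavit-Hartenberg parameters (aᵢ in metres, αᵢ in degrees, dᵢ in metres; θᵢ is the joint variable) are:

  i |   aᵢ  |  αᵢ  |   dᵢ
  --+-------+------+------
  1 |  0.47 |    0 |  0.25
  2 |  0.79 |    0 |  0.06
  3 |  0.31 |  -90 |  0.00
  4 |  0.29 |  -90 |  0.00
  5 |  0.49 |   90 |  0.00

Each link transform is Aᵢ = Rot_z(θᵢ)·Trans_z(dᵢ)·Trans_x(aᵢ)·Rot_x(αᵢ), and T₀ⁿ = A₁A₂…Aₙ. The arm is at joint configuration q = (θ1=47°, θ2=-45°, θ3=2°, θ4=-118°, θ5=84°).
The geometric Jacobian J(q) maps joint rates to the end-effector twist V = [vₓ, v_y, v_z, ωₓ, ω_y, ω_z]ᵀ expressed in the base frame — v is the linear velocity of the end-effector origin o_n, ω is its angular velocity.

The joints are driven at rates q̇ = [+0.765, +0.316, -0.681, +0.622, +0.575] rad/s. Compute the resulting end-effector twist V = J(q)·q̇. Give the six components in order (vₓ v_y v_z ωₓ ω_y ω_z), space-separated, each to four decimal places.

0.2177 1.1649 -0.1478 0.4631 0.6559 0.6699

o_n = [1.2935, -0.1044, 0.6113]
J₁: ẑ×o_n = [0.1044, 1.2935, -0.0000], ω = ẑ
J2: z=[0.0000, 0.0000, 1.0000] o=[0.3205, 0.3437, 0.2500] → [0.4481, 0.9730, -0.0000, 0.0000, 0.0000, 1.0000]
J3: z=[0.0000, 0.0000, 1.0000] o=[1.1101, 0.3713, 0.3100] → [0.4757, 0.1834, -0.0000, 0.0000, 0.0000, 1.0000]
J4: z=[-0.0698, 0.9976, 0.0000] o=[1.4193, 0.3929, 0.3100] → [0.3005, 0.0210, 0.1602, -0.0698, 0.9976, 0.0000]
J5: z=[0.8808, 0.0616, 0.4695] o=[1.2835, 0.3834, 0.5661] → [0.2318, -0.0351, -0.4303, 0.8808, 0.0616, 0.4695]
V = J·q̇ = [0.2177, 1.1649, -0.1478, 0.4631, 0.6559, 0.6699]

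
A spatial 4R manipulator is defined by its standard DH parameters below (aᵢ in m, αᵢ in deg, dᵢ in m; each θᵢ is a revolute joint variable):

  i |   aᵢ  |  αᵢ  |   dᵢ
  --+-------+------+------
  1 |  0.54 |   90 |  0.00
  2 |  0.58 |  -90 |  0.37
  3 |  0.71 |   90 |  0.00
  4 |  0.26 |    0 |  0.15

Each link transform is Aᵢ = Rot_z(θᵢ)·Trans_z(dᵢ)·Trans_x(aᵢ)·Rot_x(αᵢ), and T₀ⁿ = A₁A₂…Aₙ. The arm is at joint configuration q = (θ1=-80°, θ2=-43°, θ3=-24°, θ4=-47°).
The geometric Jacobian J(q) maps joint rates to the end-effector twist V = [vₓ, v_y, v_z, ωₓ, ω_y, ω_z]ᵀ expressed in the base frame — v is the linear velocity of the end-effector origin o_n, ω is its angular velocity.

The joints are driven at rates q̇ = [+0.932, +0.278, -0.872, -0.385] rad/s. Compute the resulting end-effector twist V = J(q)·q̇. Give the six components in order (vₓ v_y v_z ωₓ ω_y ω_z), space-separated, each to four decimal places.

o_n = [-0.6146, -1.5124, -1.0459]
J₁: ẑ×o_n = [1.5124, -0.6146, 0.0000], ω = ẑ
J2: z=[-0.9848, -0.1736, 0.0000] o=[0.0938, -0.5318, 0.0000] → [0.1816, -1.0300, 0.8427, -0.9848, -0.1736, 0.0000]
J3: z=[0.1184, -0.6716, 0.7314] o=[-0.1969, -1.0138, -0.3956] → [0.8014, -0.2285, -0.3396, 0.1184, -0.6716, 0.7314]
J4: z=[-0.9513, 0.1343, 0.2774] o=[-0.3990, -1.5311, -0.8379] → [-0.0331, -0.2576, 0.0112, -0.9513, 0.1343, 0.2774]
V = J·q̇ = [0.7740, -0.5608, 0.5261, -0.0108, 0.4857, 0.1875]

0.7740 -0.5608 0.5261 -0.0108 0.4857 0.1875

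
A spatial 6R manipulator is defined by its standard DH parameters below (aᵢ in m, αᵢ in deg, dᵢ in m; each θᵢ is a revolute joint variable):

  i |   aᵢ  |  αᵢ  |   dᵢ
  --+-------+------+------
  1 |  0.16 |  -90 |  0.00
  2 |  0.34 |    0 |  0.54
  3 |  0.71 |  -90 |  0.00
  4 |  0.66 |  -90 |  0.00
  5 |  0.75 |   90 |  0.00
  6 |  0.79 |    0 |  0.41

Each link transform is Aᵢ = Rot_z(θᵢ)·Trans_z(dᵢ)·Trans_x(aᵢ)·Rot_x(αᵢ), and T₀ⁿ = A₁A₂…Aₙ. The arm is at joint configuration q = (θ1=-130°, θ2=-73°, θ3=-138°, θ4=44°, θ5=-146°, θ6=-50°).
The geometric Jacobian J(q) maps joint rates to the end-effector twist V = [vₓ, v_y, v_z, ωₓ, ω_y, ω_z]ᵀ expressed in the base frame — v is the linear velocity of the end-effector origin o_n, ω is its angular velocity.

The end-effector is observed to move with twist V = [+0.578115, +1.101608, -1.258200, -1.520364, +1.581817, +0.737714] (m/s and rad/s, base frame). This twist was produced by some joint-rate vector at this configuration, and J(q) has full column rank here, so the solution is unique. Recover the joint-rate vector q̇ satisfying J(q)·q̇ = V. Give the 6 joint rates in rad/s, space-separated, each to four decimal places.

0.3500 -0.7770 -0.8930 -0.0750 0.3670 -0.6370

o_n = [1.4067, -0.5024, 0.2812]
J₁: ẑ×o_n = [0.5024, 1.4067, -0.0000], ω = ẑ
J2: z=[0.7660, -0.6428, 0.0000] o=[-0.1028, -0.1226, 0.0000] → [-0.1808, -0.2154, 0.6793, 0.7660, -0.6428, 0.0000]
J3: z=[0.7660, -0.6428, 0.0000] o=[0.2469, -0.5458, 0.3251] → [0.0282, 0.0336, 0.7787, 0.7660, -0.6428, 0.0000]
J4: z=[0.3311, 0.3945, 0.8572] o=[0.6381, -0.0796, -0.0405] → [0.4893, 0.5522, -0.4432, 0.3311, 0.3945, 0.8572]
J5: z=[-0.9338, 0.0063, 0.3578] o=[0.5485, 0.5268, -0.2851] → [0.3718, 0.8358, 0.9557, -0.9338, 0.0063, 0.3578]
J6: z=[-0.1985, -0.8409, -0.5034] o=[0.7718, 0.1210, 0.3048] → [-0.2940, -0.3243, 0.6576, -0.1985, -0.8409, -0.5034]
q̇ = J⁺·V = [0.3500, -0.7770, -0.8930, -0.0750, 0.3670, -0.6370]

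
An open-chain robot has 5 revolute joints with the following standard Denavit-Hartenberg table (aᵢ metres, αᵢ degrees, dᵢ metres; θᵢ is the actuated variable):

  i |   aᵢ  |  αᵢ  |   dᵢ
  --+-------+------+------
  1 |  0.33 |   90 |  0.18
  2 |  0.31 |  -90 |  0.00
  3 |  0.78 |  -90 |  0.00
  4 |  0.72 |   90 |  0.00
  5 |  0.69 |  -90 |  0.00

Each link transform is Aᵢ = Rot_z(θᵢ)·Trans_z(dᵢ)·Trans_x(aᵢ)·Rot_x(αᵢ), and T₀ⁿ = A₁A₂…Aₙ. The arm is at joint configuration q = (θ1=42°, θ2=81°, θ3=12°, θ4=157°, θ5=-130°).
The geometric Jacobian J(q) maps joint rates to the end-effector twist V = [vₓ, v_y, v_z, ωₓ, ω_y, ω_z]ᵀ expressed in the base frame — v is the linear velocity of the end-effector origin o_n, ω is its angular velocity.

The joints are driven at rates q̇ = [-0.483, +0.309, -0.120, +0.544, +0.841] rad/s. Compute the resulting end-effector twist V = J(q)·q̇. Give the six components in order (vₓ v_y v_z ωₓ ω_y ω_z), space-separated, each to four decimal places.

0.1694 -0.9489 -0.3512 0.4855 0.8293 -0.4171

o_n = [0.7059, 0.0869, 1.0855]
J₁: ẑ×o_n = [-0.0869, 0.7059, 0.0000], ω = ẑ
J2: z=[0.6691, -0.7431, 0.0000] o=[0.2452, 0.2208, 0.1800] → [-0.6729, -0.6059, 0.2528, 0.6691, -0.7431, 0.0000]
J3: z=[-0.7340, -0.6609, 0.1564] o=[0.2813, 0.2533, 0.4862] → [-0.3701, 0.5063, 0.4027, -0.7340, -0.6609, 0.1564]
J4: z=[-0.6787, 0.7051, -0.2054] o=[0.2615, 0.4536, 1.2397] → [-0.1841, -0.1959, -0.0646, -0.6787, 0.7051, -0.2054]
J5: z=[0.6657, 0.7087, 0.2335] o=[0.4848, 0.4693, 0.5554] → [0.4650, -0.3012, -0.4113, 0.6657, 0.7087, 0.2335]
V = J·q̇ = [0.1694, -0.9489, -0.3512, 0.4855, 0.8293, -0.4171]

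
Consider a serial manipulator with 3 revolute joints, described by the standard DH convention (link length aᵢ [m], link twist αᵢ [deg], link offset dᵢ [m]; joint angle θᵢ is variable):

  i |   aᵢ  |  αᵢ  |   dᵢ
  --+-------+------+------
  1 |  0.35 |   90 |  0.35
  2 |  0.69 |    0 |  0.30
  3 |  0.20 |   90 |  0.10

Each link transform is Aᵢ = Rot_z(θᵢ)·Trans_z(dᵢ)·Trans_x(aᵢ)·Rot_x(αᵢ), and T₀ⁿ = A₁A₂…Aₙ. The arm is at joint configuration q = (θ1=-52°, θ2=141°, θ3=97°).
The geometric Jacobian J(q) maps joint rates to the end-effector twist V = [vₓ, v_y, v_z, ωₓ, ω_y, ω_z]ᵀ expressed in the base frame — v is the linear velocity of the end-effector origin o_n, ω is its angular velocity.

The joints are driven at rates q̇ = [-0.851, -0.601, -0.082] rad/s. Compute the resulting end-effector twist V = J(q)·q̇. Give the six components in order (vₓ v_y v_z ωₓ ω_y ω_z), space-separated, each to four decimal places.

o_n = [-0.4951, -0.0160, 0.6146]
J₁: ẑ×o_n = [0.0160, -0.4951, 0.0000], ω = ẑ
J2: z=[-0.7880, -0.6157, 0.0000] o=[0.2155, -0.2758, 0.3500] → [-0.1629, 0.2085, -0.6422, -0.7880, -0.6157, 0.0000]
J3: z=[-0.7880, -0.6157, 0.0000] o=[-0.3511, -0.0379, 0.7842] → [0.1044, -0.1337, -0.1060, -0.7880, -0.6157, 0.0000]
V = J·q̇ = [0.0757, 0.3070, 0.3947, 0.5382, 0.4205, -0.8510]

0.0757 0.3070 0.3947 0.5382 0.4205 -0.8510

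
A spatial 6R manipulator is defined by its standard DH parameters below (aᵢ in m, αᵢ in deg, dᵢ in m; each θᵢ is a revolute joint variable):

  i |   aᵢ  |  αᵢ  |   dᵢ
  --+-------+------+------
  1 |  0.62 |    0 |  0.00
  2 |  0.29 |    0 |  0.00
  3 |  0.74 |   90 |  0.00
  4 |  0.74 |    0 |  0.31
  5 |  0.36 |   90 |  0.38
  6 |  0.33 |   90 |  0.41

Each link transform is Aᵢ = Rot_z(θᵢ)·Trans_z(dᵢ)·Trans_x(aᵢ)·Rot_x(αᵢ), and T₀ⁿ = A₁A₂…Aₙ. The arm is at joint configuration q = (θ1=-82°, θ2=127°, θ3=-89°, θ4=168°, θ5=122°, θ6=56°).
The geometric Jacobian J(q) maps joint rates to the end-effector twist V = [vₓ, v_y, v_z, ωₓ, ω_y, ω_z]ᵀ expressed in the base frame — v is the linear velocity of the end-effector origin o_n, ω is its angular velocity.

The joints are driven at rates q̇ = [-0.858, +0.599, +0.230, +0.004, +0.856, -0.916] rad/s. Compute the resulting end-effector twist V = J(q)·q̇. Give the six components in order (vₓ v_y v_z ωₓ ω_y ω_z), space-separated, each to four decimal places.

0.0918 -0.4309 -0.4096 0.0218 -1.2166 0.2843

o_n = [-0.5096, -0.9750, -0.4981]
J₁: ẑ×o_n = [0.9750, -0.5096, 0.0000], ω = ẑ
J2: z=[0.0000, 0.0000, 1.0000] o=[0.0863, -0.6140, 0.0000] → [0.3611, -0.5958, 0.0000, 0.0000, 0.0000, 1.0000]
J3: z=[0.0000, 0.0000, 1.0000] o=[0.2913, -0.4089, 0.0000] → [0.5661, -0.8009, 0.0000, 0.0000, 0.0000, 1.0000]
J4: z=[-0.6947, -0.7193, 0.0000] o=[0.8237, -0.9230, 0.0000] → [0.3583, -0.3460, -0.9229, -0.6947, -0.7193, 0.0000]
J5: z=[-0.6947, -0.7193, 0.0000] o=[0.0876, -0.6431, 0.1539] → [0.4690, -0.4529, -0.1990, -0.6947, -0.7193, 0.0000]
J6: z=[-0.6760, 0.6528, -0.3420] o=[-0.0878, -1.0020, -0.1844] → [-0.1955, -0.0677, 0.2571, -0.6760, 0.6528, -0.3420]
V = J·q̇ = [0.0918, -0.4309, -0.4096, 0.0218, -1.2166, 0.2843]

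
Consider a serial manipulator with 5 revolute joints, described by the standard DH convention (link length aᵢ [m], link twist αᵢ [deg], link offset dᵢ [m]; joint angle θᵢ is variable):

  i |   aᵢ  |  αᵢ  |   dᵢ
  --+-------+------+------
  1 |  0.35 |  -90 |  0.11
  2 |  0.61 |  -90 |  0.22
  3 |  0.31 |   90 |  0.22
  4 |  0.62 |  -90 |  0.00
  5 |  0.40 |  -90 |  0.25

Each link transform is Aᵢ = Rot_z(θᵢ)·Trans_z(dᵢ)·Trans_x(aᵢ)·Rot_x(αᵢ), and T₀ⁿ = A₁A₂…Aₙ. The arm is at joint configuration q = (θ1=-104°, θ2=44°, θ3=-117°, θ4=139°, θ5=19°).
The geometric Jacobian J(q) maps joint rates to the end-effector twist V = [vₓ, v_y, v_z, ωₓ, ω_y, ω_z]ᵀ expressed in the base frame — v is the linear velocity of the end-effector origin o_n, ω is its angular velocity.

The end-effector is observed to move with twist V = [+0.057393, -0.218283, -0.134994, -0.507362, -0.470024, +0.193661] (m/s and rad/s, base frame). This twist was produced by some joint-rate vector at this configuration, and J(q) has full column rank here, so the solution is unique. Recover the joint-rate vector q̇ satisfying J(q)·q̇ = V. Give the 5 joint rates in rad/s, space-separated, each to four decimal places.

o_n = [-0.3980, -0.5129, -1.0795]
J₁: ẑ×o_n = [0.5129, -0.3980, 0.0000], ω = ẑ
J2: z=[0.9703, -0.2419, 0.0000] o=[-0.0847, -0.3396, 0.1100] → [0.2878, 1.1542, -0.2439, 0.9703, -0.2419, 0.0000]
J3: z=[0.1681, 0.6740, -0.7193] o=[0.0226, -0.8186, -0.3137] → [-0.2962, 0.4312, 0.3349, 0.1681, 0.6740, -0.7193]
J4: z=[-0.2854, 0.7317, 0.6189] o=[0.3521, -0.6389, -0.3742] → [-0.5941, -0.6656, 0.5129, -0.2854, 0.7317, 0.6189]
J5: z=[-0.7459, -0.5752, 0.3360] o=[-0.0210, -0.4121, -0.8144] → [0.1863, -0.3244, -0.1416, -0.7459, -0.5752, 0.3360]
q̇ = J⁺·V = [-0.1890, 0.0270, -0.1830, 0.0500, 0.6550]

-0.1890 0.0270 -0.1830 0.0500 0.6550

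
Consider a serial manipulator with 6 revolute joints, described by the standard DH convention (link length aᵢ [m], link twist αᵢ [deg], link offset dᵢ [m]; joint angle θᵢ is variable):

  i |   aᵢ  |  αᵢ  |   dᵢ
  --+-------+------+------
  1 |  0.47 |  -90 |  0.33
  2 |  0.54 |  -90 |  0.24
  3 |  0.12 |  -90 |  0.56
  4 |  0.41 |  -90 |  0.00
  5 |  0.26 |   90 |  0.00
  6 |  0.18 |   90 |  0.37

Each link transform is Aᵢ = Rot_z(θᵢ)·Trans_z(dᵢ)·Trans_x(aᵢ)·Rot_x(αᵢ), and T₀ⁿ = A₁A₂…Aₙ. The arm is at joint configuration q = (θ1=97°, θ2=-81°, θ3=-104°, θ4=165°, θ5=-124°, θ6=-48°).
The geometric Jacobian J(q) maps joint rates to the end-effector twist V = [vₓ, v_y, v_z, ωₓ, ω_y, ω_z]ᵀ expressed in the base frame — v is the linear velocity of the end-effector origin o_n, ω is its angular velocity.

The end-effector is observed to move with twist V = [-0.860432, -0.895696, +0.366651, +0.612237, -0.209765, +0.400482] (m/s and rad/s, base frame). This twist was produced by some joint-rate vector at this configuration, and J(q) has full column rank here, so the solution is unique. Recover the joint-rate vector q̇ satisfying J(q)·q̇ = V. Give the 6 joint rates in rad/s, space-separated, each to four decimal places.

0.8900 -0.7980 -0.2610 -0.2300 -0.0310 0.4110

o_n = [-0.6387, 0.9438, 0.8333]
J₁: ẑ×o_n = [-0.9438, -0.6387, 0.0000], ω = ẑ
J2: z=[-0.9925, -0.1219, 0.0000] o=[-0.0573, 0.4665, 0.3300] → [-0.0613, 0.4995, -0.5446, -0.9925, -0.1219, 0.0000]
J3: z=[-0.1204, 0.9803, -0.1564] o=[-0.3058, 0.5211, 0.8634] → [0.0367, 0.0485, 0.2755, -0.1204, 0.9803, -0.1564]
J4: z=[-0.2586, 0.1212, 0.9583] o=[-0.4882, 1.0514, 0.7471] → [0.1136, -0.1219, 0.0461, -0.2586, 0.1212, 0.9583]
J5: z=[0.1318, 0.9872, -0.0893] o=[-0.0959, 1.0091, 0.8583] → [-0.0305, 0.0517, 0.5273, 0.1318, 0.9872, -0.0893]
J6: z=[-0.6487, 0.0178, -0.7608] o=[-0.2907, 1.0502, 1.0254] → [-0.0844, 0.1401, 0.0752, -0.6487, 0.0178, -0.7608]
q̇ = J⁺·V = [0.8900, -0.7980, -0.2610, -0.2300, -0.0310, 0.4110]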